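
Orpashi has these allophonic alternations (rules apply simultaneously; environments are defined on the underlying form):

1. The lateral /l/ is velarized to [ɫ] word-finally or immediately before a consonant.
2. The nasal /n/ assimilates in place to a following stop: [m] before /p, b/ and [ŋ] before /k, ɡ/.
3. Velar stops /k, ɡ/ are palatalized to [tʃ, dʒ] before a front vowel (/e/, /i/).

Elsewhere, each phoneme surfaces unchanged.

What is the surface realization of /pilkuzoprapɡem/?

[piɫkuzoprapdʒem]

/p/ stays [p].
/i/ (between /p/ and /l/) is unaffected → [i].
/l/ (between /i/ and /k/): word-finally or immediately before a consonant, so rule 1 applies → [ɫ].
/k/ (between /l/ and /u/): rule 3 targets it, but not before a front vowel → unchanged [k].
/u/ (between /k/ and /z/) is unaffected → [u].
/z/ (between /u/ and /o/): no rule targets it → [z].
/o/ — not in any rule's target class → [o].
/p/ stays [p].
/r/ — not in any rule's target class → [r].
/a/ — not in any rule's target class → [a].
/p/ (between /a/ and /ɡ/) is unaffected → [p].
Rule 3 applies to /ɡ/ (between /p/ and /e/: before a front vowel) → [dʒ].
/e/ (between /ɡ/ and /m/): no rule targets it → [e].
/m/ stays [m].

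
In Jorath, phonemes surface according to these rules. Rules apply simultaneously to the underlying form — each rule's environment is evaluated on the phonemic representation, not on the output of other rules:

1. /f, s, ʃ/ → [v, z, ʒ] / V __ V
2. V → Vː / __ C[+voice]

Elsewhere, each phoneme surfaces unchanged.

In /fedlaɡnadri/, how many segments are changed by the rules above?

3

Segments that undergo a rule: /e/ → [eː] (rule 2); /a/ → [aː] (rule 2); /a/ → [aː] (rule 2).
All other segments surface unchanged.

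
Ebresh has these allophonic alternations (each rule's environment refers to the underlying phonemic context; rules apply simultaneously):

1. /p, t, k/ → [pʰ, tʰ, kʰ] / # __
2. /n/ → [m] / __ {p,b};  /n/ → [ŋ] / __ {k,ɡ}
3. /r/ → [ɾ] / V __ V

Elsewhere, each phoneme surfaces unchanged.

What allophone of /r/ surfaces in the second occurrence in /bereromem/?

[ɾ]

/r/ (between /e/ and /o/) occurs between two vowels → [ɾ] by rule 3.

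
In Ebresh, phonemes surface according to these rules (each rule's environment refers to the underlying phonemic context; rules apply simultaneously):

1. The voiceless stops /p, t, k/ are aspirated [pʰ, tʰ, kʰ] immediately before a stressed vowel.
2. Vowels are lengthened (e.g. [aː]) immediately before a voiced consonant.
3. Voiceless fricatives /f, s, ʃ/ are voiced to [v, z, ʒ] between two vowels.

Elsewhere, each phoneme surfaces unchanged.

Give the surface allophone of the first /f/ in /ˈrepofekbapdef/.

Rule 3 applies to /f/ (between /o/ and /e/: between two vowels) → [v].

[v]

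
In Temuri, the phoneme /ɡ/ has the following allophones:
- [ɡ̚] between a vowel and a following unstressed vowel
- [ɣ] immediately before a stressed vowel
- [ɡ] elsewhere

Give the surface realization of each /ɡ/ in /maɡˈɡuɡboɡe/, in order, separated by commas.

Occurrence 1 (position 3): no conditioning environment matches → elsewhere allophone [ɡ].
Occurrence 2 (position 4): immediately before a stressed vowel → [ɣ].
Occurrence 3 (position 6): no conditioning environment matches → elsewhere allophone [ɡ].
Occurrence 4 (position 9): between a vowel and a following unstressed vowel → [ɡ̚].

[ɡ], [ɣ], [ɡ], [ɡ̚]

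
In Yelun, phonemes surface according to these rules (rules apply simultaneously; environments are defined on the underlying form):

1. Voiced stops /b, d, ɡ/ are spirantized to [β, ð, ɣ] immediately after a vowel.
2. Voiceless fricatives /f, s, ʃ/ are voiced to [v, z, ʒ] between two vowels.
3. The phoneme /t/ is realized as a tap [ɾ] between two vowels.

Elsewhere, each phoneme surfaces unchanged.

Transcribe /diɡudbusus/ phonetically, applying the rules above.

[diɣuðbuzus]

/d/ — word-initial; rule 1 does not apply here → [d].
Rule 1 applies to /ɡ/ (between /i/ and /u/: immediately after a vowel) → [ɣ].
/d/ meets the environment for rule 1 (immediately after a vowel) → [ð].
/b/ — between /d/ and /u/; rule 1 does not apply here → [b].
/s/ meets the environment for rule 2 (between two vowels) → [z].
/s/ (word-final): rule 2 targets it, but not between two vowels → unchanged [s].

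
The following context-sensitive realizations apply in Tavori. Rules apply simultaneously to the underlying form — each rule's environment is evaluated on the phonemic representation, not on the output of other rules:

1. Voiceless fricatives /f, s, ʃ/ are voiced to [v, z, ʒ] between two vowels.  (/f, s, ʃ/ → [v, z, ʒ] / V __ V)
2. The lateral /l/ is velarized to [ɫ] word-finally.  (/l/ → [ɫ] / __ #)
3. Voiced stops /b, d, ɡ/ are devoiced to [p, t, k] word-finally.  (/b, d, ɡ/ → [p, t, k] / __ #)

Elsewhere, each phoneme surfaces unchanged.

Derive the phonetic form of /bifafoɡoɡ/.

[bivavoɡok]

/b/ (word-initial) fails the environment for rule 3, so it stays [b].
/i/ stays [i].
/f/ meets the environment for rule 1 (between two vowels) → [v].
/a/ stays [a].
/f/ (between /a/ and /o/): between two vowels, so rule 1 applies → [v].
/o/ (between /f/ and /ɡ/) is unaffected → [o].
/ɡ/ (between /o/ and /o/): rule 3 targets it, but not word-finally → unchanged [ɡ].
/o/ (between /ɡ/ and /ɡ/): no rule targets it → [o].
Rule 3 applies to /ɡ/ (word-final: word-finally) → [k].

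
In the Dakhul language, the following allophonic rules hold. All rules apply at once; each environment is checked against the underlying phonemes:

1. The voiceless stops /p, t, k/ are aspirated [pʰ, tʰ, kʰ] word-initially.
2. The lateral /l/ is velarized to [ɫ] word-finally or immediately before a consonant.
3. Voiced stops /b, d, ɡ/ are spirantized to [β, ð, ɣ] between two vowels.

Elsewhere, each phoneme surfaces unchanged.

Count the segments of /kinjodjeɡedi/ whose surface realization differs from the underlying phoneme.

Segments that undergo a rule: /k/ → [kʰ] (rule 1); /ɡ/ → [ɣ] (rule 3); /d/ → [ð] (rule 3).
All other segments surface unchanged.

3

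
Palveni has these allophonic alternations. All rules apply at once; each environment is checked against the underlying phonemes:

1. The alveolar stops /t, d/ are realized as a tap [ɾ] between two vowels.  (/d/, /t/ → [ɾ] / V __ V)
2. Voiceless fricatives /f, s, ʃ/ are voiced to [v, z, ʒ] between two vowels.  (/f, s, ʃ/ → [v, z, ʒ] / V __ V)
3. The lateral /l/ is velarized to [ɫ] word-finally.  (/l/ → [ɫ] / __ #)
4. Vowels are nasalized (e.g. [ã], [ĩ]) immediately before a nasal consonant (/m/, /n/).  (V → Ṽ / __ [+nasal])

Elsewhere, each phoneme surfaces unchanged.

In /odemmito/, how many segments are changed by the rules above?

Segments that undergo a rule: /d/ → [ɾ] (rule 1); /e/ → [ẽ] (rule 4); /t/ → [ɾ] (rule 1).
All other segments surface unchanged.

3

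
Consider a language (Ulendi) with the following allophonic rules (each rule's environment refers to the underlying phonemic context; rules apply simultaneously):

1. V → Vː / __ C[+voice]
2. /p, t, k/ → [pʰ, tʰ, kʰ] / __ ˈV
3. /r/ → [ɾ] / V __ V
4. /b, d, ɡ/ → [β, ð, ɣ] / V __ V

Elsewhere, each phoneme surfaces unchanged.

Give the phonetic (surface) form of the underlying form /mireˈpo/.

[miːɾeˈpʰo]

/m/ (word-initial) is unaffected → [m].
/i/ meets the environment for rule 1 (before a voiced consonant) → [iː].
/r/ meets the environment for rule 3 (between two vowels) → [ɾ].
/e/ (between /r/ and /p/): rule 1 targets it, but not before a voiced consonant → unchanged [e].
Rule 2 applies to /p/ (between /e/ and /o/: immediately before a stressed vowel) → [pʰ].
/o/ — word-final; rule 1 does not apply here → [o].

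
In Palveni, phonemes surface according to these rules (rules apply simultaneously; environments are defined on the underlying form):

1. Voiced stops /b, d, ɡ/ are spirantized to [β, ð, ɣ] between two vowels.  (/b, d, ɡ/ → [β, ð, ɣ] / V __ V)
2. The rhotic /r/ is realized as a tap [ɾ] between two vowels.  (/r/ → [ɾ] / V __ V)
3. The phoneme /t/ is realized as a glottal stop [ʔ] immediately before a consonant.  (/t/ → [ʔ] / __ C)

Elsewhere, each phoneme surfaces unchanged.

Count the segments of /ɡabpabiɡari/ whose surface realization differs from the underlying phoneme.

Segments that undergo a rule: /b/ → [β] (rule 1); /ɡ/ → [ɣ] (rule 1); /r/ → [ɾ] (rule 2).
All other segments surface unchanged.

3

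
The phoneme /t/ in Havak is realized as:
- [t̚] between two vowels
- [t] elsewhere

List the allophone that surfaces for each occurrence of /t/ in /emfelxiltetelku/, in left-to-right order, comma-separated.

Occurrence 1 (position 9): no conditioning environment matches → elsewhere allophone [t].
Occurrence 2 (position 11): between two vowels → [t̚].

[t], [t̚]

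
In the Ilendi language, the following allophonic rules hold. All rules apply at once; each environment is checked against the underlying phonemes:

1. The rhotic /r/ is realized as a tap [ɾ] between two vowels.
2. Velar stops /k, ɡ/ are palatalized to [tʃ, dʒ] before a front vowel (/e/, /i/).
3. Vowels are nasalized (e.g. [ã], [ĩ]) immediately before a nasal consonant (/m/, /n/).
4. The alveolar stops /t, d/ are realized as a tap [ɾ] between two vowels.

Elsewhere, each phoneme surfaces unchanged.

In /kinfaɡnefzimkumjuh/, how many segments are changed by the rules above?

4

Segments that undergo a rule: /k/ → [tʃ] (rule 2); /i/ → [ĩ] (rule 3); /i/ → [ĩ] (rule 3); /u/ → [ũ] (rule 3).
All other segments surface unchanged.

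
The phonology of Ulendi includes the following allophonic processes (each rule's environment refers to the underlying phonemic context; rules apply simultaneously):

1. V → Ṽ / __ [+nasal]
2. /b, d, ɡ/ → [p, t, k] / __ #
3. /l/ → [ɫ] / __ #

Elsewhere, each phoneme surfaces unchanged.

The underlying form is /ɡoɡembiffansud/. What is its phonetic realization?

/ɡ/ (word-initial) fails the environment for rule 2, so it stays [ɡ].
/o/ (between /ɡ/ and /ɡ/) is in the target of rule 1 but the environment (before a nasal consonant) is not met → [o].
/ɡ/ (between /o/ and /e/) is in the target of rule 2 but the environment (word-finally) is not met → [ɡ].
/e/ meets the environment for rule 1 (before a nasal consonant) → [ẽ].
/m/ (between /e/ and /b/) is unaffected → [m].
/b/ — between /m/ and /i/; rule 2 does not apply here → [b].
/i/ (between /b/ and /f/) fails the environment for rule 1, so it stays [i].
/f/ (between /i/ and /f/): no rule targets it → [f].
/f/ (between /f/ and /a/): no rule targets it → [f].
/a/ (between /f/ and /n/): before a nasal consonant, so rule 1 applies → [ã].
/n/ (between /a/ and /s/) is unaffected → [n].
/s/ (between /n/ and /u/): no rule targets it → [s].
/u/ — between /s/ and /d/; rule 1 does not apply here → [u].
/d/ — word-final, word-finally — surfaces as [t] (rule 2).

[ɡoɡẽmbiffãnsut]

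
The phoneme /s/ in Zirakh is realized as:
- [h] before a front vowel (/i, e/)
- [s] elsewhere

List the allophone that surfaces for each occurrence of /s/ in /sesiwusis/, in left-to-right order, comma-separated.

[h], [h], [h], [s]

Occurrence 1 (position 1): before a front vowel (/i, e/) → [h].
Occurrence 2 (position 3): before a front vowel (/i, e/) → [h].
Occurrence 3 (position 7): before a front vowel (/i, e/) → [h].
Occurrence 4 (position 9): no conditioning environment matches → elsewhere allophone [s].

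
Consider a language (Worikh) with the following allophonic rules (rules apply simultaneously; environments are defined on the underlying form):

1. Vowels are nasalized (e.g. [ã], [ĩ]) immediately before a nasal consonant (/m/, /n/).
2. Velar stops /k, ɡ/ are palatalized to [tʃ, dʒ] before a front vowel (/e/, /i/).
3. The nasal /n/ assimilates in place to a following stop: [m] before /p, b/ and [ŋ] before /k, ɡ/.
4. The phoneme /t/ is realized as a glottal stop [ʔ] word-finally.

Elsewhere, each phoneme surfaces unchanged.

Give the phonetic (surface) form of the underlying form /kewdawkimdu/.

[tʃewdawtʃĩmdu]

/k/ (word-initial): before a front vowel, so rule 2 applies → [tʃ].
/e/ (between /k/ and /w/) fails the environment for rule 1, so it stays [e].
/a/ (between /d/ and /w/): rule 1 targets it, but not before a nasal consonant → unchanged [a].
/k/ (between /w/ and /i/): before a front vowel, so rule 2 applies → [tʃ].
/i/ meets the environment for rule 1 (before a nasal consonant) → [ĩ].
/u/ (word-final) is in the target of rule 1 but the environment (before a nasal consonant) is not met → [u].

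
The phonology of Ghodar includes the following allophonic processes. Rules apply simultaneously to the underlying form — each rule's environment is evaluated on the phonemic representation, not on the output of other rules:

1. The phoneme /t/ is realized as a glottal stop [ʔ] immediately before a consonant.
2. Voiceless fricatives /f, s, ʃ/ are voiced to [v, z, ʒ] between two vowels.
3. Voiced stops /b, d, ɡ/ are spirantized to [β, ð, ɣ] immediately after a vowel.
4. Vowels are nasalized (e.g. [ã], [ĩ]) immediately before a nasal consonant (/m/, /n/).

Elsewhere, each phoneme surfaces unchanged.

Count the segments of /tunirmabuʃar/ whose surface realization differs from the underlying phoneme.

Segments that undergo a rule: /u/ → [ũ] (rule 4); /b/ → [β] (rule 3); /ʃ/ → [ʒ] (rule 2).
All other segments surface unchanged.

3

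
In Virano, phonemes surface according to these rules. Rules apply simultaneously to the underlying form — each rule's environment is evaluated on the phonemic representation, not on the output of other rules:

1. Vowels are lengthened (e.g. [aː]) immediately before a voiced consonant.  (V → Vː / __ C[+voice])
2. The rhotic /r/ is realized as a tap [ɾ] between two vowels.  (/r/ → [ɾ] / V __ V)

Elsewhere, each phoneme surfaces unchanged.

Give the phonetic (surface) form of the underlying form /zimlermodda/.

/z/ stays [z].
Rule 1 applies to /i/ (between /z/ and /m/: before a voiced consonant) → [iː].
/m/ (between /i/ and /l/) is unaffected → [m].
/l/ stays [l].
/e/ — between /l/ and /r/, before a voiced consonant — surfaces as [eː] (rule 1).
/r/ (between /e/ and /m/) fails the environment for rule 2, so it stays [r].
/m/ (between /r/ and /o/) is unaffected → [m].
Rule 1 applies to /o/ (between /m/ and /d/: before a voiced consonant) → [oː].
/d/ (between /o/ and /d/): no rule targets it → [d].
/d/ (between /d/ and /a/) is unaffected → [d].
/a/ (word-final) is in the target of rule 1 but the environment (before a voiced consonant) is not met → [a].

[ziːmleːrmoːdda]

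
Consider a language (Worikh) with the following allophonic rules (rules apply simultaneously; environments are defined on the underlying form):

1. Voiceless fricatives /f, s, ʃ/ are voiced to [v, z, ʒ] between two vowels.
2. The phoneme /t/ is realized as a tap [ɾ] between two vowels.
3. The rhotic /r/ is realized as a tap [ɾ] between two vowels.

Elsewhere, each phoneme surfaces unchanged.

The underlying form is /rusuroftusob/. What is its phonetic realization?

/r/ (word-initial) fails the environment for rule 3, so it stays [r].
/u/ (between /r/ and /s/): no rule targets it → [u].
/s/ (between /u/ and /u/) occurs between two vowels → [z] by rule 1.
/u/ stays [u].
/r/ — between /u/ and /o/, between two vowels — surfaces as [ɾ] (rule 3).
/o/ stays [o].
/f/ (between /o/ and /t/): rule 1 targets it, but not between two vowels → unchanged [f].
/t/ (between /f/ and /u/) is in the target of rule 2 but the environment (between two vowels) is not met → [t].
/u/ (between /t/ and /s/): no rule targets it → [u].
/s/ — between /u/ and /o/, between two vowels — surfaces as [z] (rule 1).
/o/ (between /s/ and /b/): no rule targets it → [o].
/b/ (word-final) is unaffected → [b].

[ruzuɾoftuzob]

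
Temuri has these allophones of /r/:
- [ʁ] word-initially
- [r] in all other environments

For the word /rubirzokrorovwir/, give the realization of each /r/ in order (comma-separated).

Occurrence 1 (position 1): word-initially → [ʁ].
Occurrence 2 (position 5): no conditioning environment matches → elsewhere allophone [r].
Occurrence 3 (position 9): no conditioning environment matches → elsewhere allophone [r].
Occurrence 4 (position 11): no conditioning environment matches → elsewhere allophone [r].
Occurrence 5 (position 16): no conditioning environment matches → elsewhere allophone [r].

[ʁ], [r], [r], [r], [r]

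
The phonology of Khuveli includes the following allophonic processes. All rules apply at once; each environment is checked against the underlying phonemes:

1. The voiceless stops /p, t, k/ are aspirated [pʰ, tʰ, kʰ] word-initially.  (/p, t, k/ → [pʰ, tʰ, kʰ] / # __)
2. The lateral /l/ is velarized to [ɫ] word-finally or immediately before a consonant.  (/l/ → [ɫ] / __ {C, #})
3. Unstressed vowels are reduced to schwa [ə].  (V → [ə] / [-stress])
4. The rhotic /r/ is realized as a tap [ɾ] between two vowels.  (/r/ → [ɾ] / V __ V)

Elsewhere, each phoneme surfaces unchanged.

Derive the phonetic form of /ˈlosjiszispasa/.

[ˈlosjəszəspəsə]

/l/ (word-initial) fails the environment for rule 2, so it stays [l].
/o/ (between /l/ and /s/): rule 3 targets it, but not in an unstressed syllable → unchanged [o].
/s/ (between /o/ and /j/): no rule targets it → [s].
/j/ (between /s/ and /i/) is unaffected → [j].
/i/ (between /j/ and /s/): in an unstressed syllable, so rule 3 applies → [ə].
/s/ stays [s].
/z/ stays [z].
Rule 3 applies to /i/ (between /z/ and /s/: in an unstressed syllable) → [ə].
/s/ — not in any rule's target class → [s].
/p/ (between /s/ and /a/): rule 1 targets it, but not word-initially → unchanged [p].
/a/ (between /p/ and /s/) occurs in an unstressed syllable → [ə] by rule 3.
/s/ (between /a/ and /a/) is unaffected → [s].
/a/ — word-final, in an unstressed syllable — surfaces as [ə] (rule 3).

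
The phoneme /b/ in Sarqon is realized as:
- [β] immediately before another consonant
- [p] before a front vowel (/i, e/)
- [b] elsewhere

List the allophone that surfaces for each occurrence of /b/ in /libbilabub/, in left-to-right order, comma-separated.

Occurrence 1 (position 3): immediately before another consonant → [β].
Occurrence 2 (position 4): before a front vowel (/i, e/) → [p].
Occurrence 3 (position 8): no conditioning environment matches → elsewhere allophone [b].
Occurrence 4 (position 10): no conditioning environment matches → elsewhere allophone [b].

[β], [p], [b], [b]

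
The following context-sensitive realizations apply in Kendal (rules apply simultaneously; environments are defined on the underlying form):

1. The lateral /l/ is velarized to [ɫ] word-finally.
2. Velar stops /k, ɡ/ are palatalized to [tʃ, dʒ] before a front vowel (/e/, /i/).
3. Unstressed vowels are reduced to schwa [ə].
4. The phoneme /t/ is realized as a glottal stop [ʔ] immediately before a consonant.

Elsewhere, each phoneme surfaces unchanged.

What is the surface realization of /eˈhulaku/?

Rule 3 applies to /e/ (word-initial: in an unstressed syllable) → [ə].
/h/ — not in any rule's target class → [h].
/u/ (between /h/ and /l/) is in the target of rule 3 but the environment (in an unstressed syllable) is not met → [u].
/l/ — between /u/ and /a/; rule 1 does not apply here → [l].
/a/ meets the environment for rule 3 (in an unstressed syllable) → [ə].
/k/ (between /a/ and /u/) is in the target of rule 2 but the environment (before a front vowel) is not met → [k].
Rule 3 applies to /u/ (word-final: in an unstressed syllable) → [ə].

[əˈhuləkə]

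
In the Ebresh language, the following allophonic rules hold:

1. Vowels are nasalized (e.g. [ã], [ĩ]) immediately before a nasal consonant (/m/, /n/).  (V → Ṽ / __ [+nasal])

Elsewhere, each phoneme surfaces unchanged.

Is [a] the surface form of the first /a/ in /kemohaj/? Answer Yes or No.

Yes

/a/ (between /h/ and /j/) is in the target of rule 1 but the environment (before a nasal consonant) is not met → [a].
The actual realization is [a], which matches [a].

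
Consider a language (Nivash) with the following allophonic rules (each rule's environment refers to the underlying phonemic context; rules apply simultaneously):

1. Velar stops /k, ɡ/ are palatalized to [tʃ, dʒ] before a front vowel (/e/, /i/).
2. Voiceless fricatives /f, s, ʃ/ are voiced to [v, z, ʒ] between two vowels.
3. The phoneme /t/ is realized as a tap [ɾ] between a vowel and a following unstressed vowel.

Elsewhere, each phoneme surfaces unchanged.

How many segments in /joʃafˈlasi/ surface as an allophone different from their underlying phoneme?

Segments that undergo a rule: /ʃ/ → [ʒ] (rule 2); /s/ → [z] (rule 2).
All other segments surface unchanged.

2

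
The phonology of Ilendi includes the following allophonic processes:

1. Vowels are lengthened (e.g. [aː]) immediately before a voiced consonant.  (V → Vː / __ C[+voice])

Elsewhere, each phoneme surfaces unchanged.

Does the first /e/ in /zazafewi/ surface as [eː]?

/e/ meets the environment for rule 1 (before a voiced consonant) → [eː].
The actual realization is [eː], which matches [eː].

Yes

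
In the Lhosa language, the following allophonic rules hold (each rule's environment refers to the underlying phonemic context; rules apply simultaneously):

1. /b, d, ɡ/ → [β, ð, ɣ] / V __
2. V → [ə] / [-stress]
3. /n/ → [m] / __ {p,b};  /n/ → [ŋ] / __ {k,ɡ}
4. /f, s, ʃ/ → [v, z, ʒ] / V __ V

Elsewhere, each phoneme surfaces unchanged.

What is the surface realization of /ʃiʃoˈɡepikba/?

/ʃ/ — word-initial; rule 4 does not apply here → [ʃ].
/i/ — between /ʃ/ and /ʃ/, in an unstressed syllable — surfaces as [ə] (rule 2).
/ʃ/ (between /i/ and /o/) occurs between two vowels → [ʒ] by rule 4.
/o/ (between /ʃ/ and /ɡ/) occurs in an unstressed syllable → [ə] by rule 2.
/ɡ/ (between /o/ and /e/): immediately after a vowel, so rule 1 applies → [ɣ].
/e/ — between /ɡ/ and /p/; rule 2 does not apply here → [e].
/p/ stays [p].
Rule 2 applies to /i/ (between /p/ and /k/: in an unstressed syllable) → [ə].
/k/ (between /i/ and /b/): no rule targets it → [k].
/b/ (between /k/ and /a/) is in the target of rule 1 but the environment (immediately after a vowel) is not met → [b].
/a/ — word-final, in an unstressed syllable — surfaces as [ə] (rule 2).

[ʃəʒəˈɣepəkbə]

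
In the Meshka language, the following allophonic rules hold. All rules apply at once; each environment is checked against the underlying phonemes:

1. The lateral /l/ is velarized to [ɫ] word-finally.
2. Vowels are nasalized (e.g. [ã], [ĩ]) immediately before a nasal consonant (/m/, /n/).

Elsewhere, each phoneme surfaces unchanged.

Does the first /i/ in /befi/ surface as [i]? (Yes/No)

Yes

/i/ (word-final) is in the target of rule 2 but the environment (before a nasal consonant) is not met → [i].
The actual realization is [i], which matches [i].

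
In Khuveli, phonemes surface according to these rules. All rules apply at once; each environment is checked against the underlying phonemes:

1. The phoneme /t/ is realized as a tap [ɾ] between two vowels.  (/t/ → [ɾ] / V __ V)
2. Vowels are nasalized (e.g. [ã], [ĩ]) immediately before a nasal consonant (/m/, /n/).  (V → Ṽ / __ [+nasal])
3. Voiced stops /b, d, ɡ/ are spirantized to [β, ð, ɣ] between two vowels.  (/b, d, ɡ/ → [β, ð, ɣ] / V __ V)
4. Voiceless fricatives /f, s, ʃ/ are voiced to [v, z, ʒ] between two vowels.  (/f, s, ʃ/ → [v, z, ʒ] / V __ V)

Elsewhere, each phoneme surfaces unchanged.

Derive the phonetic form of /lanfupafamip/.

[lãnfupavãmip]

/l/ stays [l].
/a/ meets the environment for rule 2 (before a nasal consonant) → [ã].
/n/ (between /a/ and /f/) is unaffected → [n].
/f/ — between /n/ and /u/; rule 4 does not apply here → [f].
/u/ — between /f/ and /p/; rule 2 does not apply here → [u].
/p/ (between /u/ and /a/) is unaffected → [p].
/a/ (between /p/ and /f/) is in the target of rule 2 but the environment (before a nasal consonant) is not met → [a].
/f/ (between /a/ and /a/): between two vowels, so rule 4 applies → [v].
/a/ (between /f/ and /m/): before a nasal consonant, so rule 2 applies → [ã].
/m/ (between /a/ and /i/): no rule targets it → [m].
/i/ — between /m/ and /p/; rule 2 does not apply here → [i].
/p/ stays [p].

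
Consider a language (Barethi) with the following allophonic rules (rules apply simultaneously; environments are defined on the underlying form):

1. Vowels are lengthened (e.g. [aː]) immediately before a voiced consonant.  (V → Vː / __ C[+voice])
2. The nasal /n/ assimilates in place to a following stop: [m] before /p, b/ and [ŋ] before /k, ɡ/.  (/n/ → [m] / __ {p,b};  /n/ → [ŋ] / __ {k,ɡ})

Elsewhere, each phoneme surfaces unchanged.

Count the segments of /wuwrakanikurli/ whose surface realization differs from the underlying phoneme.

3

Segments that undergo a rule: /u/ → [uː] (rule 1); /a/ → [aː] (rule 1); /u/ → [uː] (rule 1).
All other segments surface unchanged.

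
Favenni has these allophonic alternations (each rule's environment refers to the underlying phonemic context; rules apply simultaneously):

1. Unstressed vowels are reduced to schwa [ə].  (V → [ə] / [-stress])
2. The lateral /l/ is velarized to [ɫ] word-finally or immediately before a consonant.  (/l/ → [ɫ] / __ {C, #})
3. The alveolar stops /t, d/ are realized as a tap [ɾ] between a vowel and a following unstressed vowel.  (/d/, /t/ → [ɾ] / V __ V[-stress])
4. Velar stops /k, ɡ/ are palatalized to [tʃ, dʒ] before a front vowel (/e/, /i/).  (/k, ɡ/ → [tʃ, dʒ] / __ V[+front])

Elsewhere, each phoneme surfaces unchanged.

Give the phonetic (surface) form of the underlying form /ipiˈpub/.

/i/ meets the environment for rule 1 (in an unstressed syllable) → [ə].
/p/ stays [p].
Rule 1 applies to /i/ (between /p/ and /p/: in an unstressed syllable) → [ə].
/p/ — not in any rule's target class → [p].
/u/ — between /p/ and /b/; rule 1 does not apply here → [u].
/b/ (word-final): no rule targets it → [b].

[əpəˈpub]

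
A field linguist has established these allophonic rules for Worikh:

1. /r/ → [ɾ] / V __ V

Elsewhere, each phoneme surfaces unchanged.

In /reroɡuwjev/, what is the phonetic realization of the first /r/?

/r/ (word-initial) fails the environment for rule 1, so it stays [r].

[r]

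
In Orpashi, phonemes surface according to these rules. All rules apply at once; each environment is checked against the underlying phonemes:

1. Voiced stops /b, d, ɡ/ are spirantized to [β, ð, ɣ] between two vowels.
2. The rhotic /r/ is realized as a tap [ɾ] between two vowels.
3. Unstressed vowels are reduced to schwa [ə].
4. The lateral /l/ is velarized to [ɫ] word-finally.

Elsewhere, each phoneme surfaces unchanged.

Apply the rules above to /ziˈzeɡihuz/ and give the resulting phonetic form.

[zəˈzeɣəhəz]

/z/ — not in any rule's target class → [z].
Rule 3 applies to /i/ (between /z/ and /z/: in an unstressed syllable) → [ə].
/z/ stays [z].
/e/ (between /z/ and /ɡ/): rule 3 targets it, but not in an unstressed syllable → unchanged [e].
/ɡ/ (between /e/ and /i/) occurs between two vowels → [ɣ] by rule 1.
Rule 3 applies to /i/ (between /ɡ/ and /h/: in an unstressed syllable) → [ə].
/h/ (between /i/ and /u/): no rule targets it → [h].
Rule 3 applies to /u/ (between /h/ and /z/: in an unstressed syllable) → [ə].
/z/ stays [z].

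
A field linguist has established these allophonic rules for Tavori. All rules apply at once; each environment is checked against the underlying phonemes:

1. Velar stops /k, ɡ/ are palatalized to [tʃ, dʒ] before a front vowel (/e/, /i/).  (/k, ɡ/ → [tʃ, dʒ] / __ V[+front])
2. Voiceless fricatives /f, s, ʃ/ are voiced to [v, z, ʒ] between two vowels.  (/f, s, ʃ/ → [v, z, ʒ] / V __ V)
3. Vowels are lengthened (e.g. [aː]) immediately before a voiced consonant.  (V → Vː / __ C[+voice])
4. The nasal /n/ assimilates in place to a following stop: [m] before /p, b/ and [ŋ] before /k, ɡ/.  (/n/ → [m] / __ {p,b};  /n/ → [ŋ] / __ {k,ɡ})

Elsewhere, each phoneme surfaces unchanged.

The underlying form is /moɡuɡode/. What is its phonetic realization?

Rule 3 applies to /o/ (between /m/ and /ɡ/: before a voiced consonant) → [oː].
/ɡ/ (between /o/ and /u/) is in the target of rule 1 but the environment (before a front vowel) is not met → [ɡ].
/u/ (between /ɡ/ and /ɡ/) occurs before a voiced consonant → [uː] by rule 3.
/ɡ/ (between /u/ and /o/): rule 1 targets it, but not before a front vowel → unchanged [ɡ].
/o/ — between /ɡ/ and /d/, before a voiced consonant — surfaces as [oː] (rule 3).
/e/ (word-final) fails the environment for rule 3, so it stays [e].

[moːɡuːɡoːde]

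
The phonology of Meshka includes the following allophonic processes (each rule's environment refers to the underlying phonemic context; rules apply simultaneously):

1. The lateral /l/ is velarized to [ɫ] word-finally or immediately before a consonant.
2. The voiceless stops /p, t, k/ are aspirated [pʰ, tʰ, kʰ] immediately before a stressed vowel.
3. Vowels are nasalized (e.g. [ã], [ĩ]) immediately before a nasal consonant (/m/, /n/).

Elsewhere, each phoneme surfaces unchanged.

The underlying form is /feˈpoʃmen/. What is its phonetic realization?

[feˈpʰoʃmẽn]

/f/ — not in any rule's target class → [f].
/e/ (between /f/ and /p/) fails the environment for rule 3, so it stays [e].
/p/ meets the environment for rule 2 (immediately before a stressed vowel) → [pʰ].
/o/ (between /p/ and /ʃ/) is in the target of rule 3 but the environment (before a nasal consonant) is not met → [o].
/ʃ/ — not in any rule's target class → [ʃ].
/m/ (between /ʃ/ and /e/) is unaffected → [m].
Rule 3 applies to /e/ (between /m/ and /n/: before a nasal consonant) → [ẽ].
/n/ — not in any rule's target class → [n].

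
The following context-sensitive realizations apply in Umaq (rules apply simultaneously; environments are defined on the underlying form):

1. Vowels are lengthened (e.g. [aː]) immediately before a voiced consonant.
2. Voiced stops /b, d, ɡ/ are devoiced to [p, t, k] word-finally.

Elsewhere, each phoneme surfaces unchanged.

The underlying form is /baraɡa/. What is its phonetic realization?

[baːraːɡa]

/b/ (word-initial): rule 2 targets it, but not word-finally → unchanged [b].
Rule 1 applies to /a/ (between /b/ and /r/: before a voiced consonant) → [aː].
/r/ (between /a/ and /a/) is unaffected → [r].
Rule 1 applies to /a/ (between /r/ and /ɡ/: before a voiced consonant) → [aː].
/ɡ/ — between /a/ and /a/; rule 2 does not apply here → [ɡ].
/a/ — word-final; rule 1 does not apply here → [a].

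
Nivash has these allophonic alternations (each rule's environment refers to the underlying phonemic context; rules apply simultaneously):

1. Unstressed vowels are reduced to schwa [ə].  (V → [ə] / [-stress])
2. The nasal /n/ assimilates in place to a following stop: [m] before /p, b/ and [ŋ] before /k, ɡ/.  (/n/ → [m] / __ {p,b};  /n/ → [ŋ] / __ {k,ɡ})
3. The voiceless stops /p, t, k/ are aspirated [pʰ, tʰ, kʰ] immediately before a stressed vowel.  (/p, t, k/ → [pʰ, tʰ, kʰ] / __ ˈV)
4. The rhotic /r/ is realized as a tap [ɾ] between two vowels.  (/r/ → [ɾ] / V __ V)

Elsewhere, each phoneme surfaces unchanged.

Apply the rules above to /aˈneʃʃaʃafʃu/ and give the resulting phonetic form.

/a/ (word-initial) occurs in an unstressed syllable → [ə] by rule 1.
/n/ (between /a/ and /e/): rule 2 targets it, but not before a labial or velar stop → unchanged [n].
/e/ — between /n/ and /ʃ/; rule 1 does not apply here → [e].
/ʃ/ (between /e/ and /ʃ/) is unaffected → [ʃ].
/ʃ/ — not in any rule's target class → [ʃ].
/a/ (between /ʃ/ and /ʃ/) occurs in an unstressed syllable → [ə] by rule 1.
/ʃ/ — not in any rule's target class → [ʃ].
/a/ — between /ʃ/ and /f/, in an unstressed syllable — surfaces as [ə] (rule 1).
/f/ — not in any rule's target class → [f].
/ʃ/ (between /f/ and /u/) is unaffected → [ʃ].
/u/ (word-final) occurs in an unstressed syllable → [ə] by rule 1.

[əˈneʃʃəʃəfʃə]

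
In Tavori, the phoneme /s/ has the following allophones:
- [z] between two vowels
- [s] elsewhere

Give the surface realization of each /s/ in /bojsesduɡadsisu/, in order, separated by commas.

Occurrence 1 (position 4): no conditioning environment matches → elsewhere allophone [s].
Occurrence 2 (position 6): no conditioning environment matches → elsewhere allophone [s].
Occurrence 3 (position 12): no conditioning environment matches → elsewhere allophone [s].
Occurrence 4 (position 14): between two vowels → [z].

[s], [s], [s], [z]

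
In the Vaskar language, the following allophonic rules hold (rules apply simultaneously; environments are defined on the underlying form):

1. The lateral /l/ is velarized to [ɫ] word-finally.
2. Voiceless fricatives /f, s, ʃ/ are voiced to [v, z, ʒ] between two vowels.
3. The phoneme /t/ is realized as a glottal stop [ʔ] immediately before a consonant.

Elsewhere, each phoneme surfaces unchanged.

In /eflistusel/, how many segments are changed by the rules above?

2

Segments that undergo a rule: /s/ → [z] (rule 2); /l/ → [ɫ] (rule 1).
All other segments surface unchanged.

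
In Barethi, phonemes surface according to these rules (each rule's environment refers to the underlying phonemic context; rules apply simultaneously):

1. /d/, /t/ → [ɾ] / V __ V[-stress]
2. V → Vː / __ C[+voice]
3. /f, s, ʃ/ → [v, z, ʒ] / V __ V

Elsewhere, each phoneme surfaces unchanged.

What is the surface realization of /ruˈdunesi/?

/r/ — not in any rule's target class → [r].
/u/ (between /r/ and /d/) occurs before a voiced consonant → [uː] by rule 2.
/d/ (between /u/ and /u/) fails the environment for rule 1, so it stays [d].
/u/ (between /d/ and /n/) occurs before a voiced consonant → [uː] by rule 2.
/n/ — not in any rule's target class → [n].
/e/ — between /n/ and /s/; rule 2 does not apply here → [e].
/s/ (between /e/ and /i/): between two vowels, so rule 3 applies → [z].
/i/ (word-final): rule 2 targets it, but not before a voiced consonant → unchanged [i].

[ruːˈduːnezi]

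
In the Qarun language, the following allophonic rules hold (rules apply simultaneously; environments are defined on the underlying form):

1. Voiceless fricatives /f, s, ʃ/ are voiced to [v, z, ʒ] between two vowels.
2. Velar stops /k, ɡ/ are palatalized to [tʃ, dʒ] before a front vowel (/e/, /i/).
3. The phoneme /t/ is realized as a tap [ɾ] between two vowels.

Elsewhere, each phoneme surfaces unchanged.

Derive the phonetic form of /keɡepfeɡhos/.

[tʃedʒepfeɡhos]

/k/ meets the environment for rule 2 (before a front vowel) → [tʃ].
/e/ — not in any rule's target class → [e].
/ɡ/ (between /e/ and /e/) occurs before a front vowel → [dʒ] by rule 2.
/e/ (between /ɡ/ and /p/) is unaffected → [e].
/p/ stays [p].
/f/ (between /p/ and /e/) fails the environment for rule 1, so it stays [f].
/e/ (between /f/ and /ɡ/): no rule targets it → [e].
/ɡ/ (between /e/ and /h/) is in the target of rule 2 but the environment (before a front vowel) is not met → [ɡ].
/h/ — not in any rule's target class → [h].
/o/ (between /h/ and /s/) is unaffected → [o].
/s/ — word-final; rule 1 does not apply here → [s].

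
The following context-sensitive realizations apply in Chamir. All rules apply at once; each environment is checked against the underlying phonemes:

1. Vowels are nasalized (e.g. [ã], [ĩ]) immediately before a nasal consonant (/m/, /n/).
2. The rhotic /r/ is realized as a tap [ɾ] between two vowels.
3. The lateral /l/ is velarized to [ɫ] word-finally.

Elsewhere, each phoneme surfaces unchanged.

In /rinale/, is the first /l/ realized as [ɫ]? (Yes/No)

No

/l/ (between /a/ and /e/) is in the target of rule 3 but the environment (word-finally) is not met → [l].
The actual realization is [l], not [ɫ].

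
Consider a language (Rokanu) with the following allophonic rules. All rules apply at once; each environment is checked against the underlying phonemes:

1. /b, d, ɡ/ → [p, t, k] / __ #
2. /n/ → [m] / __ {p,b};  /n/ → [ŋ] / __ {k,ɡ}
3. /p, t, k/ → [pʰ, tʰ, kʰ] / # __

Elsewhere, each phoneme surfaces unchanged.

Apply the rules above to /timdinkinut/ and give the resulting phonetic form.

Rule 3 applies to /t/ (word-initial: word-initially) → [tʰ].
/i/ stays [i].
/m/ — not in any rule's target class → [m].
/d/ — between /m/ and /i/; rule 1 does not apply here → [d].
/i/ (between /d/ and /n/) is unaffected → [i].
/n/ — between /i/ and /k/, before a labial or velar stop — surfaces as [ŋ] (rule 2).
/k/ (between /n/ and /i/): rule 3 targets it, but not word-initially → unchanged [k].
/i/ stays [i].
/n/ — between /i/ and /u/; rule 2 does not apply here → [n].
/u/ stays [u].
/t/ (word-final) is in the target of rule 3 but the environment (word-initially) is not met → [t].

[tʰimdiŋkinut]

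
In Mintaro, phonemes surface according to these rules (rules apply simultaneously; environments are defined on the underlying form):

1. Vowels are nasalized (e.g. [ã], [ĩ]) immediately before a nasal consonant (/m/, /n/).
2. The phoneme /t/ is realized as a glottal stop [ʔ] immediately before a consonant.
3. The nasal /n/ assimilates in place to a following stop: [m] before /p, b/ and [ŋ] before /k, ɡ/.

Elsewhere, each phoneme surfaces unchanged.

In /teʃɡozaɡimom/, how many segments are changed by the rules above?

2

Segments that undergo a rule: /i/ → [ĩ] (rule 1); /o/ → [õ] (rule 1).
All other segments surface unchanged.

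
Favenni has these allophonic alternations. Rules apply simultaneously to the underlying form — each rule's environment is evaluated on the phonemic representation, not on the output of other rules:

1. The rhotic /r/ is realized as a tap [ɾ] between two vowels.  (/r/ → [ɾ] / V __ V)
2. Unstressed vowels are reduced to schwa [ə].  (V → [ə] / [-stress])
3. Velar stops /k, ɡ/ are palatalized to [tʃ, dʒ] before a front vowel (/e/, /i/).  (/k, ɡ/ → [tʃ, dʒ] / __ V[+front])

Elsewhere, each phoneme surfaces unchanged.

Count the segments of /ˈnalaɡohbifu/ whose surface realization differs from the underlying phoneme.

Segments that undergo a rule: /a/ → [ə] (rule 2); /o/ → [ə] (rule 2); /i/ → [ə] (rule 2); /u/ → [ə] (rule 2).
All other segments surface unchanged.

4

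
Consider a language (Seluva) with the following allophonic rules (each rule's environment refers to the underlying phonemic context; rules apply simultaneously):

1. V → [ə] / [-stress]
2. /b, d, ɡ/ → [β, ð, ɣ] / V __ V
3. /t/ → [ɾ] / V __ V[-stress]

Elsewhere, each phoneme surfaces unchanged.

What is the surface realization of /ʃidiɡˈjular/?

/ʃ/ (word-initial): no rule targets it → [ʃ].
/i/ meets the environment for rule 1 (in an unstressed syllable) → [ə].
/d/ (between /i/ and /i/) occurs between two vowels → [ð] by rule 2.
/i/ (between /d/ and /ɡ/): in an unstressed syllable, so rule 1 applies → [ə].
/ɡ/ — between /i/ and /j/; rule 2 does not apply here → [ɡ].
/j/ — not in any rule's target class → [j].
/u/ — between /j/ and /l/; rule 1 does not apply here → [u].
/l/ — not in any rule's target class → [l].
/a/ — between /l/ and /r/, in an unstressed syllable — surfaces as [ə] (rule 1).
/r/ (word-final): no rule targets it → [r].

[ʃəðəɡˈjulər]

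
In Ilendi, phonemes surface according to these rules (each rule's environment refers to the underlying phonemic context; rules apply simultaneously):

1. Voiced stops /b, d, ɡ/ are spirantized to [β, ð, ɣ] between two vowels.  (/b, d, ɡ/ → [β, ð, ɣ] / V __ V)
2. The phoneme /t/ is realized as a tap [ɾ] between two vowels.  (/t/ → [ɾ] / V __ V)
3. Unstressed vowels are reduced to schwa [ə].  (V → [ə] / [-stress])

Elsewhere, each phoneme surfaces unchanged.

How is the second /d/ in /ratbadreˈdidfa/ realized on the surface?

Rule 1 applies to /d/ (between /e/ and /i/: between two vowels) → [ð].

[ð]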